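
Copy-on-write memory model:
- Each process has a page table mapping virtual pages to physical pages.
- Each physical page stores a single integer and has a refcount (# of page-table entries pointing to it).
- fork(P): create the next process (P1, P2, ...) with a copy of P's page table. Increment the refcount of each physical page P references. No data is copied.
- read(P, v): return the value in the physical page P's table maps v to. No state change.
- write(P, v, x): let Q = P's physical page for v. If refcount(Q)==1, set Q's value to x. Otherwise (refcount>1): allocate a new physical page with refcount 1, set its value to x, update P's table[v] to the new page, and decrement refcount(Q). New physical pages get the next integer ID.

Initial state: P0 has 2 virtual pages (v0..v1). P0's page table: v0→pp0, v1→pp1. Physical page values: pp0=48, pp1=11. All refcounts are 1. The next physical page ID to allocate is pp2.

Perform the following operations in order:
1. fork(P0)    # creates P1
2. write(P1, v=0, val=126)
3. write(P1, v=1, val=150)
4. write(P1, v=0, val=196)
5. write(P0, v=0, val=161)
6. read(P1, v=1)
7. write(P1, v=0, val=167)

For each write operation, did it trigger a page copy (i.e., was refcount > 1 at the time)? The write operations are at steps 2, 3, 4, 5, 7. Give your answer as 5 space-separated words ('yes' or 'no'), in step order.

Op 1: fork(P0) -> P1. 2 ppages; refcounts: pp0:2 pp1:2
Op 2: write(P1, v0, 126). refcount(pp0)=2>1 -> COPY to pp2. 3 ppages; refcounts: pp0:1 pp1:2 pp2:1
Op 3: write(P1, v1, 150). refcount(pp1)=2>1 -> COPY to pp3. 4 ppages; refcounts: pp0:1 pp1:1 pp2:1 pp3:1
Op 4: write(P1, v0, 196). refcount(pp2)=1 -> write in place. 4 ppages; refcounts: pp0:1 pp1:1 pp2:1 pp3:1
Op 5: write(P0, v0, 161). refcount(pp0)=1 -> write in place. 4 ppages; refcounts: pp0:1 pp1:1 pp2:1 pp3:1
Op 6: read(P1, v1) -> 150. No state change.
Op 7: write(P1, v0, 167). refcount(pp2)=1 -> write in place. 4 ppages; refcounts: pp0:1 pp1:1 pp2:1 pp3:1

yes yes no no no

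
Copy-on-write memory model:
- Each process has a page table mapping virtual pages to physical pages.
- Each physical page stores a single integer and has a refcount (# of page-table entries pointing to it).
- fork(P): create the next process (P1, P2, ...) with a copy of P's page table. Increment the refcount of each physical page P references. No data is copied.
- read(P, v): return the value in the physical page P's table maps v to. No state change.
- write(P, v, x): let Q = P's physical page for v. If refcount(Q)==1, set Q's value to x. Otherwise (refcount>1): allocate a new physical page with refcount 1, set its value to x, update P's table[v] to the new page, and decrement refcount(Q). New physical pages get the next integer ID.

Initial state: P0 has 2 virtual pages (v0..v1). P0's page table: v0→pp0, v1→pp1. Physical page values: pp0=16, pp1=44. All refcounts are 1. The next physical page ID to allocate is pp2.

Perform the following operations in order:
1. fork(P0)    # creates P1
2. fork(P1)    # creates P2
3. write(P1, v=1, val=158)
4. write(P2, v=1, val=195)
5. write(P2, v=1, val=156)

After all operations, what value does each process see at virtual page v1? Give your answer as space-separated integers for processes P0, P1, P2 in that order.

Op 1: fork(P0) -> P1. 2 ppages; refcounts: pp0:2 pp1:2
Op 2: fork(P1) -> P2. 2 ppages; refcounts: pp0:3 pp1:3
Op 3: write(P1, v1, 158). refcount(pp1)=3>1 -> COPY to pp2. 3 ppages; refcounts: pp0:3 pp1:2 pp2:1
Op 4: write(P2, v1, 195). refcount(pp1)=2>1 -> COPY to pp3. 4 ppages; refcounts: pp0:3 pp1:1 pp2:1 pp3:1
Op 5: write(P2, v1, 156). refcount(pp3)=1 -> write in place. 4 ppages; refcounts: pp0:3 pp1:1 pp2:1 pp3:1
P0: v1 -> pp1 = 44
P1: v1 -> pp2 = 158
P2: v1 -> pp3 = 156

Answer: 44 158 156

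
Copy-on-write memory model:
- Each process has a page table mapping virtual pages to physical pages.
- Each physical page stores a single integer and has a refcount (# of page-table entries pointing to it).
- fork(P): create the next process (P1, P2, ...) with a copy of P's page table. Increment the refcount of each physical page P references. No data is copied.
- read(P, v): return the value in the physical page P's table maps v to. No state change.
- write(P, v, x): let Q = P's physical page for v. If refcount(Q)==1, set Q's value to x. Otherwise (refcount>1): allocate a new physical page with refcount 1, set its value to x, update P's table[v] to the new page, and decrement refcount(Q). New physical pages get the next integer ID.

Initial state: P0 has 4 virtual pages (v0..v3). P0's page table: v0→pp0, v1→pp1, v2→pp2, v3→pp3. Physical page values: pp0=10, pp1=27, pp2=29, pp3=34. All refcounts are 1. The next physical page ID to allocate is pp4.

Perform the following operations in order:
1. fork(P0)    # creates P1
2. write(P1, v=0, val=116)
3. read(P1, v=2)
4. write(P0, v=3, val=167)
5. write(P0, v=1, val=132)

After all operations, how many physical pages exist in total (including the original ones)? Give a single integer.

Answer: 7

Derivation:
Op 1: fork(P0) -> P1. 4 ppages; refcounts: pp0:2 pp1:2 pp2:2 pp3:2
Op 2: write(P1, v0, 116). refcount(pp0)=2>1 -> COPY to pp4. 5 ppages; refcounts: pp0:1 pp1:2 pp2:2 pp3:2 pp4:1
Op 3: read(P1, v2) -> 29. No state change.
Op 4: write(P0, v3, 167). refcount(pp3)=2>1 -> COPY to pp5. 6 ppages; refcounts: pp0:1 pp1:2 pp2:2 pp3:1 pp4:1 pp5:1
Op 5: write(P0, v1, 132). refcount(pp1)=2>1 -> COPY to pp6. 7 ppages; refcounts: pp0:1 pp1:1 pp2:2 pp3:1 pp4:1 pp5:1 pp6:1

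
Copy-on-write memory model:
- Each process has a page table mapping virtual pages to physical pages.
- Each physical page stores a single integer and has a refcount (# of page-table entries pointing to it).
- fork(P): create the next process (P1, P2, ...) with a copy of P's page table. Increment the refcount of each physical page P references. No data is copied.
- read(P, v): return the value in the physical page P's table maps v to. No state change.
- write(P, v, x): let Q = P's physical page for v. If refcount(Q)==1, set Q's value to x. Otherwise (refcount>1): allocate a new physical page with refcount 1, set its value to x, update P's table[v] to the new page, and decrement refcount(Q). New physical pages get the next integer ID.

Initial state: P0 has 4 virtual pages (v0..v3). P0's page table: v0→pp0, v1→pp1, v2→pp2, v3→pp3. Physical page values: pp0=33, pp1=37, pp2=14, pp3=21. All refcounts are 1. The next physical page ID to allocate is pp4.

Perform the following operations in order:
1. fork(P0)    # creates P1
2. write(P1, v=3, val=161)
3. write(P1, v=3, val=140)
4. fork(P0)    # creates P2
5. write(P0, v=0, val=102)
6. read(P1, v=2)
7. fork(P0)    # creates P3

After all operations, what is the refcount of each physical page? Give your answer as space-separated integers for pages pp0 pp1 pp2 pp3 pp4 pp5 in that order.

Op 1: fork(P0) -> P1. 4 ppages; refcounts: pp0:2 pp1:2 pp2:2 pp3:2
Op 2: write(P1, v3, 161). refcount(pp3)=2>1 -> COPY to pp4. 5 ppages; refcounts: pp0:2 pp1:2 pp2:2 pp3:1 pp4:1
Op 3: write(P1, v3, 140). refcount(pp4)=1 -> write in place. 5 ppages; refcounts: pp0:2 pp1:2 pp2:2 pp3:1 pp4:1
Op 4: fork(P0) -> P2. 5 ppages; refcounts: pp0:3 pp1:3 pp2:3 pp3:2 pp4:1
Op 5: write(P0, v0, 102). refcount(pp0)=3>1 -> COPY to pp5. 6 ppages; refcounts: pp0:2 pp1:3 pp2:3 pp3:2 pp4:1 pp5:1
Op 6: read(P1, v2) -> 14. No state change.
Op 7: fork(P0) -> P3. 6 ppages; refcounts: pp0:2 pp1:4 pp2:4 pp3:3 pp4:1 pp5:2

Answer: 2 4 4 3 1 2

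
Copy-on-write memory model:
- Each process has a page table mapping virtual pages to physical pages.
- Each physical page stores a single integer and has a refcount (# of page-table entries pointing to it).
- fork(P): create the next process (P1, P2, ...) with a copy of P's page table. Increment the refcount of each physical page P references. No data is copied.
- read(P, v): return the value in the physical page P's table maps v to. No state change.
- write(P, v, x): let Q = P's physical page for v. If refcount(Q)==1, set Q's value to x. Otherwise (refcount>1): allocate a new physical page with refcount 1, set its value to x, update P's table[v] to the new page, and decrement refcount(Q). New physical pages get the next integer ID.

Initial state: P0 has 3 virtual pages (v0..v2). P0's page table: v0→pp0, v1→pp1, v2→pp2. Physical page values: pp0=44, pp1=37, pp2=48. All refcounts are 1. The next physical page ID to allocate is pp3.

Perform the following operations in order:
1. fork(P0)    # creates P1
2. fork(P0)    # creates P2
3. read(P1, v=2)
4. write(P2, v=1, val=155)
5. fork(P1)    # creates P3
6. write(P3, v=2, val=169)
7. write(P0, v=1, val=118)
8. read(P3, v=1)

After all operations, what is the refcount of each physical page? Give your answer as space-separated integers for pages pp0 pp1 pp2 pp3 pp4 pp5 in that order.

Op 1: fork(P0) -> P1. 3 ppages; refcounts: pp0:2 pp1:2 pp2:2
Op 2: fork(P0) -> P2. 3 ppages; refcounts: pp0:3 pp1:3 pp2:3
Op 3: read(P1, v2) -> 48. No state change.
Op 4: write(P2, v1, 155). refcount(pp1)=3>1 -> COPY to pp3. 4 ppages; refcounts: pp0:3 pp1:2 pp2:3 pp3:1
Op 5: fork(P1) -> P3. 4 ppages; refcounts: pp0:4 pp1:3 pp2:4 pp3:1
Op 6: write(P3, v2, 169). refcount(pp2)=4>1 -> COPY to pp4. 5 ppages; refcounts: pp0:4 pp1:3 pp2:3 pp3:1 pp4:1
Op 7: write(P0, v1, 118). refcount(pp1)=3>1 -> COPY to pp5. 6 ppages; refcounts: pp0:4 pp1:2 pp2:3 pp3:1 pp4:1 pp5:1
Op 8: read(P3, v1) -> 37. No state change.

Answer: 4 2 3 1 1 1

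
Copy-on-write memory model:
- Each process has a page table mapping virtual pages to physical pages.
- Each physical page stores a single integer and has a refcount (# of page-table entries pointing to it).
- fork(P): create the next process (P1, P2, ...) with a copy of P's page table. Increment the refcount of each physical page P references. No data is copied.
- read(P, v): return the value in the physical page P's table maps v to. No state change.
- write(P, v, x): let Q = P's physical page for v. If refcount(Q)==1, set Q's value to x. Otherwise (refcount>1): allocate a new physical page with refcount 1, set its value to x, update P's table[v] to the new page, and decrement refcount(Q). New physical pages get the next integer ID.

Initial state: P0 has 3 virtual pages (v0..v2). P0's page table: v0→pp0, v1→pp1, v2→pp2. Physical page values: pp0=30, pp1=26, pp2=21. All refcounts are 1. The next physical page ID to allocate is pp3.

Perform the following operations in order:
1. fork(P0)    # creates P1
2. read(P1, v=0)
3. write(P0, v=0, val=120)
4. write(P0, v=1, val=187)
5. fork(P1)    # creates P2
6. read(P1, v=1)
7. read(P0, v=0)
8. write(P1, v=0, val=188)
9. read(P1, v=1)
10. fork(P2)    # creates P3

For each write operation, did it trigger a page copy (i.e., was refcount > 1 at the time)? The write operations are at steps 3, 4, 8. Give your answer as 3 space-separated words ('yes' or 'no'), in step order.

Op 1: fork(P0) -> P1. 3 ppages; refcounts: pp0:2 pp1:2 pp2:2
Op 2: read(P1, v0) -> 30. No state change.
Op 3: write(P0, v0, 120). refcount(pp0)=2>1 -> COPY to pp3. 4 ppages; refcounts: pp0:1 pp1:2 pp2:2 pp3:1
Op 4: write(P0, v1, 187). refcount(pp1)=2>1 -> COPY to pp4. 5 ppages; refcounts: pp0:1 pp1:1 pp2:2 pp3:1 pp4:1
Op 5: fork(P1) -> P2. 5 ppages; refcounts: pp0:2 pp1:2 pp2:3 pp3:1 pp4:1
Op 6: read(P1, v1) -> 26. No state change.
Op 7: read(P0, v0) -> 120. No state change.
Op 8: write(P1, v0, 188). refcount(pp0)=2>1 -> COPY to pp5. 6 ppages; refcounts: pp0:1 pp1:2 pp2:3 pp3:1 pp4:1 pp5:1
Op 9: read(P1, v1) -> 26. No state change.
Op 10: fork(P2) -> P3. 6 ppages; refcounts: pp0:2 pp1:3 pp2:4 pp3:1 pp4:1 pp5:1

yes yes yes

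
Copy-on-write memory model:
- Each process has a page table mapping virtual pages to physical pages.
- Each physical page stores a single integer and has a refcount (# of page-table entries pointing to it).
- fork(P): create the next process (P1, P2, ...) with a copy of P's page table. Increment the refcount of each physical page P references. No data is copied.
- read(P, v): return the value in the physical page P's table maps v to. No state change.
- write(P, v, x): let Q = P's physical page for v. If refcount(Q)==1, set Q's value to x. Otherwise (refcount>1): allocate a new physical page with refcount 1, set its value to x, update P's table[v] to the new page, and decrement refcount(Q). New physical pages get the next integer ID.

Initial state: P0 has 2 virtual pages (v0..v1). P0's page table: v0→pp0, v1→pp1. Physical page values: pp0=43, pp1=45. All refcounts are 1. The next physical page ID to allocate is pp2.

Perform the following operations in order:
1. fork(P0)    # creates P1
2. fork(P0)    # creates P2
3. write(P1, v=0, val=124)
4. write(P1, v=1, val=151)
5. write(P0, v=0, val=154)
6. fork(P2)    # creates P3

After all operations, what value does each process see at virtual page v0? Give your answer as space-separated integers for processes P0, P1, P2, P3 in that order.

Answer: 154 124 43 43

Derivation:
Op 1: fork(P0) -> P1. 2 ppages; refcounts: pp0:2 pp1:2
Op 2: fork(P0) -> P2. 2 ppages; refcounts: pp0:3 pp1:3
Op 3: write(P1, v0, 124). refcount(pp0)=3>1 -> COPY to pp2. 3 ppages; refcounts: pp0:2 pp1:3 pp2:1
Op 4: write(P1, v1, 151). refcount(pp1)=3>1 -> COPY to pp3. 4 ppages; refcounts: pp0:2 pp1:2 pp2:1 pp3:1
Op 5: write(P0, v0, 154). refcount(pp0)=2>1 -> COPY to pp4. 5 ppages; refcounts: pp0:1 pp1:2 pp2:1 pp3:1 pp4:1
Op 6: fork(P2) -> P3. 5 ppages; refcounts: pp0:2 pp1:3 pp2:1 pp3:1 pp4:1
P0: v0 -> pp4 = 154
P1: v0 -> pp2 = 124
P2: v0 -> pp0 = 43
P3: v0 -> pp0 = 43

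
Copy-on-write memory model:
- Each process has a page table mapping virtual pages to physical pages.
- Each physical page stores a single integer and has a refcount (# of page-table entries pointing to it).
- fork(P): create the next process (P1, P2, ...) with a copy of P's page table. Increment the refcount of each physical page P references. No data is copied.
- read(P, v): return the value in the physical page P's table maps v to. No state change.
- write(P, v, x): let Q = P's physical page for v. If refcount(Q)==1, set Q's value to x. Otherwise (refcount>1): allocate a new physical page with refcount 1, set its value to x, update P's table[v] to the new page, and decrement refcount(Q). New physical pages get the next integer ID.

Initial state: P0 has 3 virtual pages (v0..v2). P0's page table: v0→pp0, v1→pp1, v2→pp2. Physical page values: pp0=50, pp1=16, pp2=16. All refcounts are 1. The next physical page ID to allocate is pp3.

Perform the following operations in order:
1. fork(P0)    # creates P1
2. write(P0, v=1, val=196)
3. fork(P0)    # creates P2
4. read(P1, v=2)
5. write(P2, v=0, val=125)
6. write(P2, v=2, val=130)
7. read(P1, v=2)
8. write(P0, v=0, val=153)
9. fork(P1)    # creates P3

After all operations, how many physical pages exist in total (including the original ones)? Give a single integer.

Op 1: fork(P0) -> P1. 3 ppages; refcounts: pp0:2 pp1:2 pp2:2
Op 2: write(P0, v1, 196). refcount(pp1)=2>1 -> COPY to pp3. 4 ppages; refcounts: pp0:2 pp1:1 pp2:2 pp3:1
Op 3: fork(P0) -> P2. 4 ppages; refcounts: pp0:3 pp1:1 pp2:3 pp3:2
Op 4: read(P1, v2) -> 16. No state change.
Op 5: write(P2, v0, 125). refcount(pp0)=3>1 -> COPY to pp4. 5 ppages; refcounts: pp0:2 pp1:1 pp2:3 pp3:2 pp4:1
Op 6: write(P2, v2, 130). refcount(pp2)=3>1 -> COPY to pp5. 6 ppages; refcounts: pp0:2 pp1:1 pp2:2 pp3:2 pp4:1 pp5:1
Op 7: read(P1, v2) -> 16. No state change.
Op 8: write(P0, v0, 153). refcount(pp0)=2>1 -> COPY to pp6. 7 ppages; refcounts: pp0:1 pp1:1 pp2:2 pp3:2 pp4:1 pp5:1 pp6:1
Op 9: fork(P1) -> P3. 7 ppages; refcounts: pp0:2 pp1:2 pp2:3 pp3:2 pp4:1 pp5:1 pp6:1

Answer: 7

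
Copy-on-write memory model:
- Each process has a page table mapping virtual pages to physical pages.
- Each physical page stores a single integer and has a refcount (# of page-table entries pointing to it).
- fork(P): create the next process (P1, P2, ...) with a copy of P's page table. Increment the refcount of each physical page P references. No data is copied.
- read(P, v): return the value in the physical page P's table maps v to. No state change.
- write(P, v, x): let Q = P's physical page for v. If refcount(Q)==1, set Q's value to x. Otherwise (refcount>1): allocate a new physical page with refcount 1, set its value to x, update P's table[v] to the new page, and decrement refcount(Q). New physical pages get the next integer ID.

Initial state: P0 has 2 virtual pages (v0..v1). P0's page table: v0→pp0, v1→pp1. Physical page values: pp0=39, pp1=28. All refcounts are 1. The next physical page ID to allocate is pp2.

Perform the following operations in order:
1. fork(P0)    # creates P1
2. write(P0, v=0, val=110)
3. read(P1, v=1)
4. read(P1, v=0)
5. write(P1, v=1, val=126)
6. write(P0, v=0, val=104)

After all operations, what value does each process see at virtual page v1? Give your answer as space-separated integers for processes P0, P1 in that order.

Op 1: fork(P0) -> P1. 2 ppages; refcounts: pp0:2 pp1:2
Op 2: write(P0, v0, 110). refcount(pp0)=2>1 -> COPY to pp2. 3 ppages; refcounts: pp0:1 pp1:2 pp2:1
Op 3: read(P1, v1) -> 28. No state change.
Op 4: read(P1, v0) -> 39. No state change.
Op 5: write(P1, v1, 126). refcount(pp1)=2>1 -> COPY to pp3. 4 ppages; refcounts: pp0:1 pp1:1 pp2:1 pp3:1
Op 6: write(P0, v0, 104). refcount(pp2)=1 -> write in place. 4 ppages; refcounts: pp0:1 pp1:1 pp2:1 pp3:1
P0: v1 -> pp1 = 28
P1: v1 -> pp3 = 126

Answer: 28 126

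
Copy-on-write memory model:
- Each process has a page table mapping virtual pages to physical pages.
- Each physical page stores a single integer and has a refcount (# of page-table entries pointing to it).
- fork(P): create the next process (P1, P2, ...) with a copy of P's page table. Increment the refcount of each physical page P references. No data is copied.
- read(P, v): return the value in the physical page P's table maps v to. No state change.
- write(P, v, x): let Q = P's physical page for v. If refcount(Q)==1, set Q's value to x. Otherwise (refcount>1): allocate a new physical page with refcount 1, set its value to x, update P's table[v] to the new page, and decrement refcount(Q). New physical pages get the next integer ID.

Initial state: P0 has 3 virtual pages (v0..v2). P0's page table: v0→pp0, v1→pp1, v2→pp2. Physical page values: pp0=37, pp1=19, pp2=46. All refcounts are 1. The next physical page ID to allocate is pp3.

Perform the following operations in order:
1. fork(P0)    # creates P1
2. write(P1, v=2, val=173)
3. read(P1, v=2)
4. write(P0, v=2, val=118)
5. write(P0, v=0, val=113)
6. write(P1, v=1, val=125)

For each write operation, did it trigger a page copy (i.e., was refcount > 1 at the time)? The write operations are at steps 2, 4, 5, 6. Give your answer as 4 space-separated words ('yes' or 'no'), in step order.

Op 1: fork(P0) -> P1. 3 ppages; refcounts: pp0:2 pp1:2 pp2:2
Op 2: write(P1, v2, 173). refcount(pp2)=2>1 -> COPY to pp3. 4 ppages; refcounts: pp0:2 pp1:2 pp2:1 pp3:1
Op 3: read(P1, v2) -> 173. No state change.
Op 4: write(P0, v2, 118). refcount(pp2)=1 -> write in place. 4 ppages; refcounts: pp0:2 pp1:2 pp2:1 pp3:1
Op 5: write(P0, v0, 113). refcount(pp0)=2>1 -> COPY to pp4. 5 ppages; refcounts: pp0:1 pp1:2 pp2:1 pp3:1 pp4:1
Op 6: write(P1, v1, 125). refcount(pp1)=2>1 -> COPY to pp5. 6 ppages; refcounts: pp0:1 pp1:1 pp2:1 pp3:1 pp4:1 pp5:1

yes no yes yes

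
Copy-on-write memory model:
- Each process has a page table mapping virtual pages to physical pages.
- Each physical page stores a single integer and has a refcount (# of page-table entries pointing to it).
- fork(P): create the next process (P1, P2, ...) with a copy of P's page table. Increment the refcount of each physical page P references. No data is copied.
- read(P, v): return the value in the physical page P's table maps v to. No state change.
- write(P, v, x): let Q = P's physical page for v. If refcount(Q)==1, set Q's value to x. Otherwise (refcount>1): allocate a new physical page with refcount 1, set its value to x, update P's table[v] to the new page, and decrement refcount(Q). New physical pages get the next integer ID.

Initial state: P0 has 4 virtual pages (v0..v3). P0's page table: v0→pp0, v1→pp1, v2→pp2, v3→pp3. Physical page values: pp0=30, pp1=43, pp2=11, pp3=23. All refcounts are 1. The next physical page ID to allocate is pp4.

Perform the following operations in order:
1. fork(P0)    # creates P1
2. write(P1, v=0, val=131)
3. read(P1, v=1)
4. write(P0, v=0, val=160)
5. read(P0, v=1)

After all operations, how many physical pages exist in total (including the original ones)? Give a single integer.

Answer: 5

Derivation:
Op 1: fork(P0) -> P1. 4 ppages; refcounts: pp0:2 pp1:2 pp2:2 pp3:2
Op 2: write(P1, v0, 131). refcount(pp0)=2>1 -> COPY to pp4. 5 ppages; refcounts: pp0:1 pp1:2 pp2:2 pp3:2 pp4:1
Op 3: read(P1, v1) -> 43. No state change.
Op 4: write(P0, v0, 160). refcount(pp0)=1 -> write in place. 5 ppages; refcounts: pp0:1 pp1:2 pp2:2 pp3:2 pp4:1
Op 5: read(P0, v1) -> 43. No state change.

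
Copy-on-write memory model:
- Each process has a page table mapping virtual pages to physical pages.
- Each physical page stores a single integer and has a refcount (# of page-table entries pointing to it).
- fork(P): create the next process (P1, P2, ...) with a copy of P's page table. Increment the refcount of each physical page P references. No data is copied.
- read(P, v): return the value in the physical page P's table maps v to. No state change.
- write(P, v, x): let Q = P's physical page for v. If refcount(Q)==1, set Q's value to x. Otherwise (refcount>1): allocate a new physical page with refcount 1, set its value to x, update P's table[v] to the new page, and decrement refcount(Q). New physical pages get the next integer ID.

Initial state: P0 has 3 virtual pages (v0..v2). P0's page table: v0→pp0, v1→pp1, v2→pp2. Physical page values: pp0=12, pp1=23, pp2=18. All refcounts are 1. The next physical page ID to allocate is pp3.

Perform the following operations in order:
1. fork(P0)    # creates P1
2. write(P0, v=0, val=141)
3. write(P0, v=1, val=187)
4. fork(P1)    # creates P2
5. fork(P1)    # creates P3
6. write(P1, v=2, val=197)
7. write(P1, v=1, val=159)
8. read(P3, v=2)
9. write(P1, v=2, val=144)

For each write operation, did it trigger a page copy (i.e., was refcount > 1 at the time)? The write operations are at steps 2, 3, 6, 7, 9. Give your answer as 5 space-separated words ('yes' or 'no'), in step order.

Op 1: fork(P0) -> P1. 3 ppages; refcounts: pp0:2 pp1:2 pp2:2
Op 2: write(P0, v0, 141). refcount(pp0)=2>1 -> COPY to pp3. 4 ppages; refcounts: pp0:1 pp1:2 pp2:2 pp3:1
Op 3: write(P0, v1, 187). refcount(pp1)=2>1 -> COPY to pp4. 5 ppages; refcounts: pp0:1 pp1:1 pp2:2 pp3:1 pp4:1
Op 4: fork(P1) -> P2. 5 ppages; refcounts: pp0:2 pp1:2 pp2:3 pp3:1 pp4:1
Op 5: fork(P1) -> P3. 5 ppages; refcounts: pp0:3 pp1:3 pp2:4 pp3:1 pp4:1
Op 6: write(P1, v2, 197). refcount(pp2)=4>1 -> COPY to pp5. 6 ppages; refcounts: pp0:3 pp1:3 pp2:3 pp3:1 pp4:1 pp5:1
Op 7: write(P1, v1, 159). refcount(pp1)=3>1 -> COPY to pp6. 7 ppages; refcounts: pp0:3 pp1:2 pp2:3 pp3:1 pp4:1 pp5:1 pp6:1
Op 8: read(P3, v2) -> 18. No state change.
Op 9: write(P1, v2, 144). refcount(pp5)=1 -> write in place. 7 ppages; refcounts: pp0:3 pp1:2 pp2:3 pp3:1 pp4:1 pp5:1 pp6:1

yes yes yes yes no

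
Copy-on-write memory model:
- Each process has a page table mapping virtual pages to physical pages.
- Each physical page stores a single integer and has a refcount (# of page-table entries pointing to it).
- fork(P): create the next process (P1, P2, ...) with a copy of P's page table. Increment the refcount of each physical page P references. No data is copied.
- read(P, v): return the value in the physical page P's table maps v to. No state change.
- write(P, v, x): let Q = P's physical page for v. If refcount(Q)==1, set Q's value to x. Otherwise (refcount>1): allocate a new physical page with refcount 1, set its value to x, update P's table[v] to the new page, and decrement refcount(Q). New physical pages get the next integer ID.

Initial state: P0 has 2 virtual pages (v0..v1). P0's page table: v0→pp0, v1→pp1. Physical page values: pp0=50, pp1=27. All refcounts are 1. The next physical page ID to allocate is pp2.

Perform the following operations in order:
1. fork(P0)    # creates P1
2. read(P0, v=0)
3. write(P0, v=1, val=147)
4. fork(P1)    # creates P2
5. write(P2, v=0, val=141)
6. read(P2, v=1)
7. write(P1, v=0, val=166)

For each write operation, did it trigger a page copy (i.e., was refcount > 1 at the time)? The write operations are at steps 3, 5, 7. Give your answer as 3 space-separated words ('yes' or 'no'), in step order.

Op 1: fork(P0) -> P1. 2 ppages; refcounts: pp0:2 pp1:2
Op 2: read(P0, v0) -> 50. No state change.
Op 3: write(P0, v1, 147). refcount(pp1)=2>1 -> COPY to pp2. 3 ppages; refcounts: pp0:2 pp1:1 pp2:1
Op 4: fork(P1) -> P2. 3 ppages; refcounts: pp0:3 pp1:2 pp2:1
Op 5: write(P2, v0, 141). refcount(pp0)=3>1 -> COPY to pp3. 4 ppages; refcounts: pp0:2 pp1:2 pp2:1 pp3:1
Op 6: read(P2, v1) -> 27. No state change.
Op 7: write(P1, v0, 166). refcount(pp0)=2>1 -> COPY to pp4. 5 ppages; refcounts: pp0:1 pp1:2 pp2:1 pp3:1 pp4:1

yes yes yes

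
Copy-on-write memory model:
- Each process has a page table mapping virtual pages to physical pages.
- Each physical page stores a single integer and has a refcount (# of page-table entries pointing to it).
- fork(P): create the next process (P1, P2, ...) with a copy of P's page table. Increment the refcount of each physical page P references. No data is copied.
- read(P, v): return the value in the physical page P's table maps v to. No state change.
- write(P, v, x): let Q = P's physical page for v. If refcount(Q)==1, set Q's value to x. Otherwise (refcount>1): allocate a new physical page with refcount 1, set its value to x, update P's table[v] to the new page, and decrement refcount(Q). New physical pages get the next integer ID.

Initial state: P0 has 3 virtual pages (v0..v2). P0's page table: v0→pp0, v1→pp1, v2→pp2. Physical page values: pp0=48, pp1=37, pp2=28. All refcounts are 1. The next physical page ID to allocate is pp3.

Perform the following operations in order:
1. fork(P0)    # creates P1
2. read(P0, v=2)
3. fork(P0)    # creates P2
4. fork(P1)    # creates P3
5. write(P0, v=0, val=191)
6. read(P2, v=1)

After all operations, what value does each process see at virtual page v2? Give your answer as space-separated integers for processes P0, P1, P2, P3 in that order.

Answer: 28 28 28 28

Derivation:
Op 1: fork(P0) -> P1. 3 ppages; refcounts: pp0:2 pp1:2 pp2:2
Op 2: read(P0, v2) -> 28. No state change.
Op 3: fork(P0) -> P2. 3 ppages; refcounts: pp0:3 pp1:3 pp2:3
Op 4: fork(P1) -> P3. 3 ppages; refcounts: pp0:4 pp1:4 pp2:4
Op 5: write(P0, v0, 191). refcount(pp0)=4>1 -> COPY to pp3. 4 ppages; refcounts: pp0:3 pp1:4 pp2:4 pp3:1
Op 6: read(P2, v1) -> 37. No state change.
P0: v2 -> pp2 = 28
P1: v2 -> pp2 = 28
P2: v2 -> pp2 = 28
P3: v2 -> pp2 = 28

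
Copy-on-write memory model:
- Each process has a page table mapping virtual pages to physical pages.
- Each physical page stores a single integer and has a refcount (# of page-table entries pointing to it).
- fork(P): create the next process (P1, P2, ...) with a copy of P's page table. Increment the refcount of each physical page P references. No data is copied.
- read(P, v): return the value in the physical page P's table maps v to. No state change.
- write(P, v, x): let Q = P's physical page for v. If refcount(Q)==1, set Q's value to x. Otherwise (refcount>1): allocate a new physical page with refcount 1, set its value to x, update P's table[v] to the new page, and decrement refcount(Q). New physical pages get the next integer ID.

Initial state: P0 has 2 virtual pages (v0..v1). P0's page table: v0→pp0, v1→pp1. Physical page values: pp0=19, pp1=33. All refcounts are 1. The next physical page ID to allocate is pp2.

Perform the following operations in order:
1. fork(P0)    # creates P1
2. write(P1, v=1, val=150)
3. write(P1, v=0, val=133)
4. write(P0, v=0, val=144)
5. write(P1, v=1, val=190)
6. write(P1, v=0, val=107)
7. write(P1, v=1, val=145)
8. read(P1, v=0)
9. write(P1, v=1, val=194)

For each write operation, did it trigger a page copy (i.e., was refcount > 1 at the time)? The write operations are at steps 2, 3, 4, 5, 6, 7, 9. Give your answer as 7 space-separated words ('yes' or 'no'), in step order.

Op 1: fork(P0) -> P1. 2 ppages; refcounts: pp0:2 pp1:2
Op 2: write(P1, v1, 150). refcount(pp1)=2>1 -> COPY to pp2. 3 ppages; refcounts: pp0:2 pp1:1 pp2:1
Op 3: write(P1, v0, 133). refcount(pp0)=2>1 -> COPY to pp3. 4 ppages; refcounts: pp0:1 pp1:1 pp2:1 pp3:1
Op 4: write(P0, v0, 144). refcount(pp0)=1 -> write in place. 4 ppages; refcounts: pp0:1 pp1:1 pp2:1 pp3:1
Op 5: write(P1, v1, 190). refcount(pp2)=1 -> write in place. 4 ppages; refcounts: pp0:1 pp1:1 pp2:1 pp3:1
Op 6: write(P1, v0, 107). refcount(pp3)=1 -> write in place. 4 ppages; refcounts: pp0:1 pp1:1 pp2:1 pp3:1
Op 7: write(P1, v1, 145). refcount(pp2)=1 -> write in place. 4 ppages; refcounts: pp0:1 pp1:1 pp2:1 pp3:1
Op 8: read(P1, v0) -> 107. No state change.
Op 9: write(P1, v1, 194). refcount(pp2)=1 -> write in place. 4 ppages; refcounts: pp0:1 pp1:1 pp2:1 pp3:1

yes yes no no no no no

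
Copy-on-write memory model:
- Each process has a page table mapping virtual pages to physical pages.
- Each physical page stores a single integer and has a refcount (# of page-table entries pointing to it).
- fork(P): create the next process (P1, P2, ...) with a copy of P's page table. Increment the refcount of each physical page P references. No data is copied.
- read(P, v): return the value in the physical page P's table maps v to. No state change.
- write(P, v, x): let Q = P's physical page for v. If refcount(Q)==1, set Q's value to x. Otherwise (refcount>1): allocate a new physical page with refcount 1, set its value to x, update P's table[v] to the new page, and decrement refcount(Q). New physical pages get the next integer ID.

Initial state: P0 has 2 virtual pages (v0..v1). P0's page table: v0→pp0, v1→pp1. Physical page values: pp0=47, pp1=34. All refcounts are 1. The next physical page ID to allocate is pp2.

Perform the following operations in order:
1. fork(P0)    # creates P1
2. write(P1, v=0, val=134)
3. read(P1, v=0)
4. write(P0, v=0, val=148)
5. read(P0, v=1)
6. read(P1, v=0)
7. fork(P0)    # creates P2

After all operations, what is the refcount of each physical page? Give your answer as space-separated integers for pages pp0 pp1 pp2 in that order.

Answer: 2 3 1

Derivation:
Op 1: fork(P0) -> P1. 2 ppages; refcounts: pp0:2 pp1:2
Op 2: write(P1, v0, 134). refcount(pp0)=2>1 -> COPY to pp2. 3 ppages; refcounts: pp0:1 pp1:2 pp2:1
Op 3: read(P1, v0) -> 134. No state change.
Op 4: write(P0, v0, 148). refcount(pp0)=1 -> write in place. 3 ppages; refcounts: pp0:1 pp1:2 pp2:1
Op 5: read(P0, v1) -> 34. No state change.
Op 6: read(P1, v0) -> 134. No state change.
Op 7: fork(P0) -> P2. 3 ppages; refcounts: pp0:2 pp1:3 pp2:1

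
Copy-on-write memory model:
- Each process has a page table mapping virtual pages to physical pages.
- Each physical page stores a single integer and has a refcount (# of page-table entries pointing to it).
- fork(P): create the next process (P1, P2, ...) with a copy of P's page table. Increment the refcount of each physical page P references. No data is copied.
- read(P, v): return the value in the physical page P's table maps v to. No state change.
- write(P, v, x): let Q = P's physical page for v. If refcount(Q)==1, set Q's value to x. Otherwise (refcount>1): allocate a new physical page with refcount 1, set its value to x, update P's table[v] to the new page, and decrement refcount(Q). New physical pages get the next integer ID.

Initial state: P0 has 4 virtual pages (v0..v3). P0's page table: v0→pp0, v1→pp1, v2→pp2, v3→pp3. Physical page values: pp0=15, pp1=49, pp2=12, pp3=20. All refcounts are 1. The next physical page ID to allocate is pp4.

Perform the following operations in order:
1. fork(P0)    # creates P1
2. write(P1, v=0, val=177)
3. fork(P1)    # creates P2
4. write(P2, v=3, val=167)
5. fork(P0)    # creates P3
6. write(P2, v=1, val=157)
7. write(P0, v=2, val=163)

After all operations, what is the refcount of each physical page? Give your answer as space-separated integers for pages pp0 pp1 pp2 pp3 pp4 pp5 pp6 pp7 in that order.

Op 1: fork(P0) -> P1. 4 ppages; refcounts: pp0:2 pp1:2 pp2:2 pp3:2
Op 2: write(P1, v0, 177). refcount(pp0)=2>1 -> COPY to pp4. 5 ppages; refcounts: pp0:1 pp1:2 pp2:2 pp3:2 pp4:1
Op 3: fork(P1) -> P2. 5 ppages; refcounts: pp0:1 pp1:3 pp2:3 pp3:3 pp4:2
Op 4: write(P2, v3, 167). refcount(pp3)=3>1 -> COPY to pp5. 6 ppages; refcounts: pp0:1 pp1:3 pp2:3 pp3:2 pp4:2 pp5:1
Op 5: fork(P0) -> P3. 6 ppages; refcounts: pp0:2 pp1:4 pp2:4 pp3:3 pp4:2 pp5:1
Op 6: write(P2, v1, 157). refcount(pp1)=4>1 -> COPY to pp6. 7 ppages; refcounts: pp0:2 pp1:3 pp2:4 pp3:3 pp4:2 pp5:1 pp6:1
Op 7: write(P0, v2, 163). refcount(pp2)=4>1 -> COPY to pp7. 8 ppages; refcounts: pp0:2 pp1:3 pp2:3 pp3:3 pp4:2 pp5:1 pp6:1 pp7:1

Answer: 2 3 3 3 2 1 1 1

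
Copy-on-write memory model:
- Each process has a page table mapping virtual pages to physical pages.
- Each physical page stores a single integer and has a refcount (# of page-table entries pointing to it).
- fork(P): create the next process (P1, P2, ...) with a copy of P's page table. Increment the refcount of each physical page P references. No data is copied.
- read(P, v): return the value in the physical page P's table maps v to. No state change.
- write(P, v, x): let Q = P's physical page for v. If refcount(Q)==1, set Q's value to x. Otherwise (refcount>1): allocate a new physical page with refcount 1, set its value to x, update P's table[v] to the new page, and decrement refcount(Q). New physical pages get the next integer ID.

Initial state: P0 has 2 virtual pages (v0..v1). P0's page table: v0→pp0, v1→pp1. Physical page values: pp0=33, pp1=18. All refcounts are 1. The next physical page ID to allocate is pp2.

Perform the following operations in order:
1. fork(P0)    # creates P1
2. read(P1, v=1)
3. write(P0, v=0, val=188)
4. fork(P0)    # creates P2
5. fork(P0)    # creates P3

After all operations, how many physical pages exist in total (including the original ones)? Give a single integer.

Op 1: fork(P0) -> P1. 2 ppages; refcounts: pp0:2 pp1:2
Op 2: read(P1, v1) -> 18. No state change.
Op 3: write(P0, v0, 188). refcount(pp0)=2>1 -> COPY to pp2. 3 ppages; refcounts: pp0:1 pp1:2 pp2:1
Op 4: fork(P0) -> P2. 3 ppages; refcounts: pp0:1 pp1:3 pp2:2
Op 5: fork(P0) -> P3. 3 ppages; refcounts: pp0:1 pp1:4 pp2:3

Answer: 3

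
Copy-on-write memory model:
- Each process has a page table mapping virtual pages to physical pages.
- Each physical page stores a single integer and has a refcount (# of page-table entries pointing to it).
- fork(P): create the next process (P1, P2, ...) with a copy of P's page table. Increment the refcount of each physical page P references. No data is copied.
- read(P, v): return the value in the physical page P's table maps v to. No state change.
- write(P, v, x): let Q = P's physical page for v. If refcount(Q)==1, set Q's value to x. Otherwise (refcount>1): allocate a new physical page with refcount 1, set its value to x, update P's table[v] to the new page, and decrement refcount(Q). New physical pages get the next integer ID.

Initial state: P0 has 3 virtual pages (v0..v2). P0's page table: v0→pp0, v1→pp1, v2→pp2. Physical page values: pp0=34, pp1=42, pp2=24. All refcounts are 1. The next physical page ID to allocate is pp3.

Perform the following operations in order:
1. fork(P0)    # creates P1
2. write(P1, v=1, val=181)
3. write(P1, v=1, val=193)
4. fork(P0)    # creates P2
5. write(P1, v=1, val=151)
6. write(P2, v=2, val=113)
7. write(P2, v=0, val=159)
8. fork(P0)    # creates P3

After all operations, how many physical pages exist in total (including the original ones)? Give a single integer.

Answer: 6

Derivation:
Op 1: fork(P0) -> P1. 3 ppages; refcounts: pp0:2 pp1:2 pp2:2
Op 2: write(P1, v1, 181). refcount(pp1)=2>1 -> COPY to pp3. 4 ppages; refcounts: pp0:2 pp1:1 pp2:2 pp3:1
Op 3: write(P1, v1, 193). refcount(pp3)=1 -> write in place. 4 ppages; refcounts: pp0:2 pp1:1 pp2:2 pp3:1
Op 4: fork(P0) -> P2. 4 ppages; refcounts: pp0:3 pp1:2 pp2:3 pp3:1
Op 5: write(P1, v1, 151). refcount(pp3)=1 -> write in place. 4 ppages; refcounts: pp0:3 pp1:2 pp2:3 pp3:1
Op 6: write(P2, v2, 113). refcount(pp2)=3>1 -> COPY to pp4. 5 ppages; refcounts: pp0:3 pp1:2 pp2:2 pp3:1 pp4:1
Op 7: write(P2, v0, 159). refcount(pp0)=3>1 -> COPY to pp5. 6 ppages; refcounts: pp0:2 pp1:2 pp2:2 pp3:1 pp4:1 pp5:1
Op 8: fork(P0) -> P3. 6 ppages; refcounts: pp0:3 pp1:3 pp2:3 pp3:1 pp4:1 pp5:1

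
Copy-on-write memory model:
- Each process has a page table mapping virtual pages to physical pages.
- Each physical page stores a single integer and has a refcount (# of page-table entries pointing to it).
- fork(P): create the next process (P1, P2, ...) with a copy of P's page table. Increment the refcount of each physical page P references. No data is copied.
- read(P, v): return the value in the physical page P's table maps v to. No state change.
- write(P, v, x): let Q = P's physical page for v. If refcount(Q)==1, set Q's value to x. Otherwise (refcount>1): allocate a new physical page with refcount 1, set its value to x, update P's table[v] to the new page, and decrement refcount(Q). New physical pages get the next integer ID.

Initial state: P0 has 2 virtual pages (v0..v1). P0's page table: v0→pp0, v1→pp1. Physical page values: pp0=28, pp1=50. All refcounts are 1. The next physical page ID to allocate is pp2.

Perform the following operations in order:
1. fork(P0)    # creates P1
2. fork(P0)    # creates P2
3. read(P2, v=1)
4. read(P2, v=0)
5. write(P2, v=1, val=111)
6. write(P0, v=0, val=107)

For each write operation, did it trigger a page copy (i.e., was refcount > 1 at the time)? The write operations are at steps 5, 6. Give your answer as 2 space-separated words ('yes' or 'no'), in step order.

Op 1: fork(P0) -> P1. 2 ppages; refcounts: pp0:2 pp1:2
Op 2: fork(P0) -> P2. 2 ppages; refcounts: pp0:3 pp1:3
Op 3: read(P2, v1) -> 50. No state change.
Op 4: read(P2, v0) -> 28. No state change.
Op 5: write(P2, v1, 111). refcount(pp1)=3>1 -> COPY to pp2. 3 ppages; refcounts: pp0:3 pp1:2 pp2:1
Op 6: write(P0, v0, 107). refcount(pp0)=3>1 -> COPY to pp3. 4 ppages; refcounts: pp0:2 pp1:2 pp2:1 pp3:1

yes yes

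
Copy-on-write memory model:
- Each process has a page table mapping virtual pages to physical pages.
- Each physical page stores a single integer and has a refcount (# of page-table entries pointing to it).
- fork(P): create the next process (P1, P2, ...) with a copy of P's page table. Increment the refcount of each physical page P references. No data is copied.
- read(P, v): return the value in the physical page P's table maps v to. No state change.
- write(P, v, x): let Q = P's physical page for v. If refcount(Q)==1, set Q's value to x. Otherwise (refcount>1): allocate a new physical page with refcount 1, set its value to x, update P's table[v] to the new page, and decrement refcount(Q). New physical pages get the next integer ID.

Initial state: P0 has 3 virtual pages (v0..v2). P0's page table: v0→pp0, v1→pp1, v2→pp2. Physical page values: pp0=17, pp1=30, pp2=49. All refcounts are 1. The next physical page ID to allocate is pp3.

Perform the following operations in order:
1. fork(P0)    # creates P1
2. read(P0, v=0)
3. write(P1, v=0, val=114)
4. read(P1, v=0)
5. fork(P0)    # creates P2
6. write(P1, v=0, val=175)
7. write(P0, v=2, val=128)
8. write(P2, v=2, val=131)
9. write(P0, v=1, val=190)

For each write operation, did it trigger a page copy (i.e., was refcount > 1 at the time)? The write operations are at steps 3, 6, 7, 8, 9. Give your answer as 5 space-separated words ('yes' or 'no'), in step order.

Op 1: fork(P0) -> P1. 3 ppages; refcounts: pp0:2 pp1:2 pp2:2
Op 2: read(P0, v0) -> 17. No state change.
Op 3: write(P1, v0, 114). refcount(pp0)=2>1 -> COPY to pp3. 4 ppages; refcounts: pp0:1 pp1:2 pp2:2 pp3:1
Op 4: read(P1, v0) -> 114. No state change.
Op 5: fork(P0) -> P2. 4 ppages; refcounts: pp0:2 pp1:3 pp2:3 pp3:1
Op 6: write(P1, v0, 175). refcount(pp3)=1 -> write in place. 4 ppages; refcounts: pp0:2 pp1:3 pp2:3 pp3:1
Op 7: write(P0, v2, 128). refcount(pp2)=3>1 -> COPY to pp4. 5 ppages; refcounts: pp0:2 pp1:3 pp2:2 pp3:1 pp4:1
Op 8: write(P2, v2, 131). refcount(pp2)=2>1 -> COPY to pp5. 6 ppages; refcounts: pp0:2 pp1:3 pp2:1 pp3:1 pp4:1 pp5:1
Op 9: write(P0, v1, 190). refcount(pp1)=3>1 -> COPY to pp6. 7 ppages; refcounts: pp0:2 pp1:2 pp2:1 pp3:1 pp4:1 pp5:1 pp6:1

yes no yes yes yes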